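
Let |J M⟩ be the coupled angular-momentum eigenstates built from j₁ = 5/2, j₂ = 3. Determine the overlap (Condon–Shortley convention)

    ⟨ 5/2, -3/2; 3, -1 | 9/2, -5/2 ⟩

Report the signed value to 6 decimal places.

j₁+j₂−J=1  J+j₁−j₂=4  J−j₁+j₂=5  j₁+j₂+J+1=11
(j₁±m₁, j₂±m₂, J±M) = (1,4,2,4,2,7)
P² = 92160/11
sum k=0..1:
  [0] +1/288 = 1/288
  [1] −1/144 = -1/144
S = -1/288
C² = P²·S² = 10/99 ; C = -0.317821

−√(10/99) ≈ -0.317821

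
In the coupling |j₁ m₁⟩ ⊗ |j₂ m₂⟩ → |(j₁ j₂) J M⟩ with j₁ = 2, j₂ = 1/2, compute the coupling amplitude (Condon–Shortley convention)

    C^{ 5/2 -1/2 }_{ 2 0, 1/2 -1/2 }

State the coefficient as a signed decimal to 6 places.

√[6·0!4!1!/6! · 2!2!0!1!2!3!] = √(48/5)
  +(−1)^0/∏(0,0,2,0,2,1)! = 1/4  (running 1/4)
⟨..|..⟩ = √(48/5)·(1/4) = +0.774597

+√(3/5) = +0.774597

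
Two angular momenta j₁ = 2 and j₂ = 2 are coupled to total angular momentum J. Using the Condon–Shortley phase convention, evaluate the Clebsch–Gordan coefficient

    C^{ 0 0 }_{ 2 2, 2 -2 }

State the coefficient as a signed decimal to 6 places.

+0.447214

triangle: 4!*0!*0!/5! = 24/120
(j±m)!: 4!*0!*0!*4!*0!*0! = 576
prefactor² = (2J+1)*Δ*N² = 576/5
  k=0: +1/(0!*4!*0!*0!*0!*0!) = 1/24
Σ = 1/24  ⇒  CG² = 576/5*1/24² = 1/5
CG = +√(1/5) = +0.447214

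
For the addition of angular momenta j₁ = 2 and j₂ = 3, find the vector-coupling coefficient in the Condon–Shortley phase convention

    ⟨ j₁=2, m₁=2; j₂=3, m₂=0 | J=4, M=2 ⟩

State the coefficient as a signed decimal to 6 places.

j₁+j₂−J=1  J+j₁−j₂=3  J−j₁+j₂=5  j₁+j₂+J+1=10
(j₁±m₁, j₂±m₂, J±M) = (4,0,3,3,6,2)
P² = 15552/7
sum k=0..0:
  [0] +1/72 = 1/72
S = 1/72
C² = P²·S² = 3/7 ; C = +0.654654

+0.654654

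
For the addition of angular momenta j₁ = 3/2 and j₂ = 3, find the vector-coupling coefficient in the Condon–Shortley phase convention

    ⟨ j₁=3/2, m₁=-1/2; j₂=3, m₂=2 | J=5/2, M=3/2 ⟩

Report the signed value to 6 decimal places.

+√(1/14) ≈ +0.267261

√[6·2!1!4!/8! · 1!2!5!1!4!1!] = √(288/7)
  +(−1)^1/∏(1,1,1,4,0,0)! = -1/24  (running -1/24)
  +(−1)^2/∏(2,0,0,3,1,1)! = 1/12  (running 1/24)
⟨..|..⟩ = √(288/7)·(1/24) = +0.267261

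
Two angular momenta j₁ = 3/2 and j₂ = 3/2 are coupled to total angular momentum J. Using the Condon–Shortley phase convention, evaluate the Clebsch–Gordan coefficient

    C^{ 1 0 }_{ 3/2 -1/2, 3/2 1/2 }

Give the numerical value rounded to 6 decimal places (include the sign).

j₁+j₂−J=2  J+j₁−j₂=1  J−j₁+j₂=1  j₁+j₂+J+1=5
(j₁±m₁, j₂±m₂, J±M) = (1,2,2,1,1,1)
P² = 1/5
sum k=1..2:
  [1] −1/1 = -1
  [2] +1/2 = 1/2
S = -1/2
C² = P²·S² = 1/20 ; C = -0.223607

−√(1/20) ≈ -0.223607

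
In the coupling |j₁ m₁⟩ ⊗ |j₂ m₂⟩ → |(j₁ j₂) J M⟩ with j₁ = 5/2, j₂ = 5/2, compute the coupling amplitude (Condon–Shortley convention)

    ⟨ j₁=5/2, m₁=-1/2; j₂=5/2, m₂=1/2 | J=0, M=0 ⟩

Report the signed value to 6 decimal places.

√[1·5!0!0!/6! · 2!3!3!2!0!0!] = √(24)
  +(−1)^3/∏(3,2,0,0,0,0)! = -1/12  (running -1/12)
⟨..|..⟩ = √(24)·(-1/12) = -0.408248

−√(1/6) = -0.408248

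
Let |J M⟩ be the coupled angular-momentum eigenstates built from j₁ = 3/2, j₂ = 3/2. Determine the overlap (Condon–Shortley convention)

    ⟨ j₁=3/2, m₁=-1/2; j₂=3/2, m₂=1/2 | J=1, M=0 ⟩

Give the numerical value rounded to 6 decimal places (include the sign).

j₁+j₂−J=2  J+j₁−j₂=1  J−j₁+j₂=1  j₁+j₂+J+1=5
(j₁±m₁, j₂±m₂, J±M) = (1,2,2,1,1,1)
P² = 1/5
sum k=1..2:
  [1] −1/1 = -1
  [2] +1/2 = 1/2
S = -1/2
C² = P²·S² = 1/20 ; C = -0.223607

−√(1/20) = -0.223607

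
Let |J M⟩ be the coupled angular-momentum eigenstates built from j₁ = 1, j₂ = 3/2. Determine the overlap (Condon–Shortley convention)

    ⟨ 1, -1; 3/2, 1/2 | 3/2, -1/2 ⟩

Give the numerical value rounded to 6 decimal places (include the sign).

√[4·1!1!2!/5! · 0!2!2!1!1!2!] = √(8/15)
  +(−1)^1/∏(1,0,1,1,0,1)! = -1  (running -1)
⟨..|..⟩ = √(8/15)·(-1) = -0.730297

−√(8/15) ≈ -0.730297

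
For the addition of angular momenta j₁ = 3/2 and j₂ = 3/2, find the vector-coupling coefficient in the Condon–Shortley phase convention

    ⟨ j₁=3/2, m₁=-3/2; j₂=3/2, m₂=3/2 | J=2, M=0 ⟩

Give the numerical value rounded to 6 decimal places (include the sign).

j₁+j₂−J=1  J+j₁−j₂=2  J−j₁+j₂=2  j₁+j₂+J+1=6
(j₁±m₁, j₂±m₂, J±M) = (0,3,3,0,2,2)
P² = 4
sum k=1..1:
  [1] −1/4 = -1/4
S = -1/4
C² = P²·S² = 1/4 ; C = -0.500000

-0.500000  (= −√(1/4))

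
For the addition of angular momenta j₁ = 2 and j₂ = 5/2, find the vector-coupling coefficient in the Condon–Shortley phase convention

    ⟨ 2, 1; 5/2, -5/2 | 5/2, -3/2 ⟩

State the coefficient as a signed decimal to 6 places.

√[6·2!2!3!/8! · 3!1!0!5!1!4!] = √(432/7)
  +(−1)^0/∏(0,2,1,0,1,3)! = 1/12  (running 1/12)
⟨..|..⟩ = √(432/7)·(1/12) = +0.654654

+√(3/7) = +0.654654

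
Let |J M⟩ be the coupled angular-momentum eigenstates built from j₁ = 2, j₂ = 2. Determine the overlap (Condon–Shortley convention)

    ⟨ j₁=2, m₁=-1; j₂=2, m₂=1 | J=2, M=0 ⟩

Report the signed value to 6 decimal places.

+0.267261

√[5·2!2!2!/7! · 1!3!3!1!2!2!] = √(8/7)
  +(−1)^1/∏(1,1,2,2,0,0)! = -1/4  (running -1/4)
  +(−1)^2/∏(2,0,1,1,1,1)! = 1/2  (running 1/4)
⟨..|..⟩ = √(8/7)·(1/4) = +0.267261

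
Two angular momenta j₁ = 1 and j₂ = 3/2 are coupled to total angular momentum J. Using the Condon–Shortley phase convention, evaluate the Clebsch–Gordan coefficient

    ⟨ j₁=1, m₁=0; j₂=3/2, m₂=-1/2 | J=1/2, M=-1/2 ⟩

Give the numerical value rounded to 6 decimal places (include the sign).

-0.577350  (= −√(1/3))

triangle: 2!×0!×1!/4! = 2/24
(j±m)!: 1!×1!×1!×2!×0!×1! = 2
prefactor² = (2J+1)×Δ×N² = 1/3
  k=1: −1/(1!×1!×0!×0!×0!×1!) = -1
Σ = -1  ⇒  CG² = 1/3×(-1)² = 1/3
CG = −√(1/3) = -0.577350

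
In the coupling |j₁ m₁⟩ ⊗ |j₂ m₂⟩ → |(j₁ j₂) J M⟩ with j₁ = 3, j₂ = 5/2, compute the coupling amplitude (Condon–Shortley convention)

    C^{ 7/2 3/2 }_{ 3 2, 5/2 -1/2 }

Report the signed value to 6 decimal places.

√[8·2!4!3!/10! · 5!1!2!3!5!2!] = √(1536/7)
  +(−1)^0/∏(0,2,1,2,3,1)! = 1/24  (running 1/24)
  +(−1)^1/∏(1,1,0,1,4,2)! = -1/48  (running 1/48)
⟨..|..⟩ = √(1536/7)·(1/48) = +0.308607

+√(2/21) ≈ +0.308607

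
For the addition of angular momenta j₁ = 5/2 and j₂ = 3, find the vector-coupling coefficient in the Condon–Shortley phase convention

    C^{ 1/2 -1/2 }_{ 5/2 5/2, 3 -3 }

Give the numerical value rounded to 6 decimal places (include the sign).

+√(2/7) ≈ +0.534522

√[2·5!0!1!/7! · 5!0!0!6!0!1!] = √(28800/7)
  +(−1)^0/∏(0,5,0,0,0,1)! = 1/120  (running 1/120)
⟨..|..⟩ = √(28800/7)·(1/120) = +0.534522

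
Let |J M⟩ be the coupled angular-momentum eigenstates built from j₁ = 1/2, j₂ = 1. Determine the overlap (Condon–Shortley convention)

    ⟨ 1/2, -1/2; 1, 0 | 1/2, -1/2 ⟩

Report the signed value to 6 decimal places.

−√(1/3) = -0.577350

triangle: 1!*0!*1!/3! = 1/6
(j±m)!: 0!*1!*1!*1!*0!*1! = 1
prefactor² = (2J+1)*Δ*N² = 1/3
  k=1: −1/(1!*0!*0!*0!*0!*1!) = -1
Σ = -1  ⇒  CG² = 1/3*(-1)² = 1/3
CG = −√(1/3) = -0.577350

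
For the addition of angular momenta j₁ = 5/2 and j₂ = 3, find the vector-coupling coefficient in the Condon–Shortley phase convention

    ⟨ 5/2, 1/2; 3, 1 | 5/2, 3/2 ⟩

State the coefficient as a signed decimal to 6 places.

j₁+j₂−J=3  J+j₁−j₂=2  J−j₁+j₂=3  j₁+j₂+J+1=9
(j₁±m₁, j₂±m₂, J±M) = (3,2,4,2,4,1)
P² = 576/35
sum k=1..2:
  [1] −1/12 = -1/12
  [2] +1/8 = 1/8
S = 1/24
C² = P²·S² = 1/35 ; C = +0.169031

+√(1/35) ≈ +0.169031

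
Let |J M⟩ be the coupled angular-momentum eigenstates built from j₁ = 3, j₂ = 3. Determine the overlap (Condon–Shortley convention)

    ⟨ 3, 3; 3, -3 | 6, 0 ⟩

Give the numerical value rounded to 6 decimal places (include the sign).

+0.032898

j₁+j₂−J=0  J+j₁−j₂=6  J−j₁+j₂=6  j₁+j₂+J+1=13
(j₁±m₁, j₂±m₂, J±M) = (6,0,0,6,6,6)
P² = 22394880000/77
sum k=0..0:
  [0] +1/518400 = 1/518400
S = 1/518400
C² = P²·S² = 1/924 ; C = +0.032898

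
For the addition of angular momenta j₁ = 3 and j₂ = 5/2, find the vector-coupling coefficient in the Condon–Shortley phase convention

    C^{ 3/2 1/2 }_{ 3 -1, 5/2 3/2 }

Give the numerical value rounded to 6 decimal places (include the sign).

triangle: 4!*2!*1!/8! = 48/40320
(j±m)!: 2!*4!*4!*1!*2!*1! = 2304
prefactor² = (2J+1)*Δ*N² = 384/35
  k=3: −1/(3!*1!*1!*1!*1!*0!) = -1/6
  k=4: +1/(4!*0!*0!*0!*2!*1!) = 1/48
Σ = -7/48  ⇒  CG² = 384/35*(-7/48)² = 7/30
CG = −√(7/30) = -0.483046

-0.483046  (= −√(7/30))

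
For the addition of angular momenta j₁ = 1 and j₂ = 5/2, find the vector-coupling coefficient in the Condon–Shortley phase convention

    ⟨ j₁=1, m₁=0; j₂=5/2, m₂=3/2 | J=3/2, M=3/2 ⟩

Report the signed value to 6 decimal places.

√[4·2!0!3!/6! · 1!1!4!1!3!0!] = √(48/5)
  +(−1)^1/∏(1,1,0,3,0,0)! = -1/6  (running -1/6)
⟨..|..⟩ = √(48/5)·(-1/6) = -0.516398

−√(4/15) ≈ -0.516398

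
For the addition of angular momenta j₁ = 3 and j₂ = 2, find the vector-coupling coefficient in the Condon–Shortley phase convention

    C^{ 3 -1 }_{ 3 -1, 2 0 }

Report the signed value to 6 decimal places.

-0.387298

√[7·2!4!2!/9! · 2!4!2!2!2!4!] = √(256/15)
  +(−1)^0/∏(0,2,4,2,0,0)! = 1/96  (running 1/96)
  +(−1)^1/∏(1,1,3,1,1,1)! = -1/6  (running -5/32)
  +(−1)^2/∏(2,0,2,0,2,2)! = 1/16  (running -3/32)
⟨..|..⟩ = √(256/15)·(-3/32) = -0.387298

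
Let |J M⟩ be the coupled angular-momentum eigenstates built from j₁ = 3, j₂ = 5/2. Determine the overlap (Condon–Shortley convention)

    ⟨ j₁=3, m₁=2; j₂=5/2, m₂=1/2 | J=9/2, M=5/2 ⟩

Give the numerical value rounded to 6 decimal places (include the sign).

+√(49/198) ≈ +0.497468

√[10·1!5!4!/11! · 5!1!3!2!7!2!] = √(115200/11)
  +(−1)^0/∏(0,1,1,3,4,1)! = 1/144  (running 1/144)
  +(−1)^1/∏(1,0,0,2,5,2)! = -1/480  (running 7/1440)
⟨..|..⟩ = √(115200/11)·(7/1440) = +0.497468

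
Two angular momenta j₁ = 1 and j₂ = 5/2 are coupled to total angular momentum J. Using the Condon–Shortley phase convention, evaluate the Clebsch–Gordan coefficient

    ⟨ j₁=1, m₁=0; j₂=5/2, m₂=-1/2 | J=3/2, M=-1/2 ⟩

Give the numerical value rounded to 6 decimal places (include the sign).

triangle: 2!×0!×3!/6! = 12/720
(j±m)!: 1!×1!×2!×3!×1!×2! = 24
prefactor² = (2J+1)×Δ×N² = 8/5
  k=1: −1/(1!×1!×0!×1!×0!×2!) = -1/2
Σ = -1/2  ⇒  CG² = 8/5×(-1/2)² = 2/5
CG = −√(2/5) = -0.632456

-0.632456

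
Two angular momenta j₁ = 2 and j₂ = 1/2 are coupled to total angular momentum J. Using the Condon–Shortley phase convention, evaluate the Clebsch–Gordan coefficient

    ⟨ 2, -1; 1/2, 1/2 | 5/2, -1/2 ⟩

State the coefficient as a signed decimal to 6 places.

√[6·0!4!1!/6! · 1!3!1!0!2!3!] = √(72/5)
  +(−1)^0/∏(0,0,3,1,1,0)! = 1/6  (running 1/6)
⟨..|..⟩ = √(72/5)·(1/6) = +0.632456

+0.632456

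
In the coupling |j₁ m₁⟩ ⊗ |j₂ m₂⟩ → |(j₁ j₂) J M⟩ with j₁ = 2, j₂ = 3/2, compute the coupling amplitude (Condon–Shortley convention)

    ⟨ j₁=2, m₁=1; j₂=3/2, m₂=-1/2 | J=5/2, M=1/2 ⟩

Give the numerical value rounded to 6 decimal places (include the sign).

j₁+j₂−J=1  J+j₁−j₂=3  J−j₁+j₂=2  j₁+j₂+J+1=7
(j₁±m₁, j₂±m₂, J±M) = (3,1,1,2,3,2)
P² = 72/35
sum k=0..1:
  [0] +1/2 = 1/2
  [1] −1/12 = -1/12
S = 5/12
C² = P²·S² = 5/14 ; C = +0.597614

+√(5/14) = +0.597614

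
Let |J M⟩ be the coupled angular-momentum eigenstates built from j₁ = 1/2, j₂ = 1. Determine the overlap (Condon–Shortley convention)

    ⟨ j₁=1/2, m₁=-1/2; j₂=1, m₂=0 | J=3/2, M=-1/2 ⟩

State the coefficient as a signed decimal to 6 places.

+0.816497  (= +√(2/3))

√[4·0!1!2!/4! · 0!1!1!1!1!2!] = √(2/3)
  +(−1)^0/∏(0,0,1,1,0,1)! = 1  (running 1)
⟨..|..⟩ = √(2/3)·(1) = +0.816497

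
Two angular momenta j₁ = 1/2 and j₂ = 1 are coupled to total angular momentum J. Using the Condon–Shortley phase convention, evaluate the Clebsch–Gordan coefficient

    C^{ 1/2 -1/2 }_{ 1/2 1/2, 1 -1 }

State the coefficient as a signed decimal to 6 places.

triangle: 1!·0!·1!/3! = 1/6
(j±m)!: 1!·0!·0!·2!·0!·1! = 2
prefactor² = (2J+1)·Δ·N² = 2/3
  k=0: +1/(0!·1!·0!·0!·0!·1!) = 1
Σ = 1  ⇒  CG² = 2/3·1² = 2/3
CG = +√(2/3) = +0.816497

+√(2/3) ≈ +0.816497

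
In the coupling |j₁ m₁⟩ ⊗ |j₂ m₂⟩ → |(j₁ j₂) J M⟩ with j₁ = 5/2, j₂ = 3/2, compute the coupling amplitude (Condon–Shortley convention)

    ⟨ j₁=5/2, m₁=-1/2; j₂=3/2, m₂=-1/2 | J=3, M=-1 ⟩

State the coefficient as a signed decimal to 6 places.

+0.129099  (= +√(1/60))

triangle: 1!*4!*2!/8! = 48/40320
(j±m)!: 2!*3!*1!*2!*2!*4! = 1152
prefactor² = (2J+1)*Δ*N² = 48/5
  k=0: +1/(0!*1!*3!*1!*1!*1!) = 1/6
  k=1: −1/(1!*0!*2!*0!*2!*2!) = -1/8
Σ = 1/24  ⇒  CG² = 48/5*1/24² = 1/60
CG = +√(1/60) = +0.129099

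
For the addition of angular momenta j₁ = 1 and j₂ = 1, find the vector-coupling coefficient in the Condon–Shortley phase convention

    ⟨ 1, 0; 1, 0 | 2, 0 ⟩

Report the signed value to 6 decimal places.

+√(2/3) ≈ +0.816497

√[5·0!2!2!/5! · 1!1!1!1!2!2!] = √(2/3)
  +(−1)^0/∏(0,0,1,1,1,1)! = 1  (running 1)
⟨..|..⟩ = √(2/3)·(1) = +0.816497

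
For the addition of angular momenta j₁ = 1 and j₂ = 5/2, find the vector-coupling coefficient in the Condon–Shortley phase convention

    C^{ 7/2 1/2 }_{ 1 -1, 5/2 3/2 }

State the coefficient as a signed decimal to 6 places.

+√(1/7) = +0.377964

√[8·0!2!5!/8! · 0!2!4!1!4!3!] = √(2304/7)
  +(−1)^0/∏(0,0,2,4,0,1)! = 1/48  (running 1/48)
⟨..|..⟩ = √(2304/7)·(1/48) = +0.377964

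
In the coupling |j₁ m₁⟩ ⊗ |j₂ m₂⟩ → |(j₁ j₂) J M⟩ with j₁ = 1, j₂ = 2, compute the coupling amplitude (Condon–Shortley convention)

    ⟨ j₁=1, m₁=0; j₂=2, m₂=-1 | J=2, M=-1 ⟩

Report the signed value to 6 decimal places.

+√(1/6) ≈ +0.408248

triangle: 1!*1!*3!/6! = 6/720
(j±m)!: 1!*1!*1!*3!*1!*3! = 36
prefactor² = (2J+1)*Δ*N² = 3/2
  k=0: +1/(0!*1!*1!*1!*0!*2!) = 1/2
  k=1: −1/(1!*0!*0!*0!*1!*3!) = -1/6
Σ = 1/3  ⇒  CG² = 3/2*1/3² = 1/6
CG = +√(1/6) = +0.408248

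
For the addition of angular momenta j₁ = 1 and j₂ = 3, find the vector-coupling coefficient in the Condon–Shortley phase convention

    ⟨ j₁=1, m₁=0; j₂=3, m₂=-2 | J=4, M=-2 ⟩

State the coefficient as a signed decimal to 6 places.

+√(3/7) ≈ +0.654654

√[9·0!2!6!/9! · 1!1!1!5!2!6!] = √(43200/7)
  +(−1)^0/∏(0,0,1,1,1,5)! = 1/120  (running 1/120)
⟨..|..⟩ = √(43200/7)·(1/120) = +0.654654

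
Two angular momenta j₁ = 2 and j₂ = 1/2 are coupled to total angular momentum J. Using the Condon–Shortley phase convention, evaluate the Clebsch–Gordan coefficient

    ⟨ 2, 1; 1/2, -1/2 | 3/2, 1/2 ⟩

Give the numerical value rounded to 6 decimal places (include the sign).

triangle: 1!·3!·0!/5! = 6/120
(j±m)!: 3!·1!·0!·1!·2!·1! = 12
prefactor² = (2J+1)·Δ·N² = 12/5
  k=0: +1/(0!·1!·1!·0!·2!·0!) = 1/2
Σ = 1/2  ⇒  CG² = 12/5·1/2² = 3/5
CG = +√(3/5) = +0.774597

+√(3/5) ≈ +0.774597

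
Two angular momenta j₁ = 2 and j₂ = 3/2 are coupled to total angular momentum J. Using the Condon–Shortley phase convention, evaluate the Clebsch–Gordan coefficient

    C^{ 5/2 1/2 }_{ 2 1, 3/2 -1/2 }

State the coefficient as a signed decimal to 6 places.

j₁+j₂−J=1  J+j₁−j₂=3  J−j₁+j₂=2  j₁+j₂+J+1=7
(j₁±m₁, j₂±m₂, J±M) = (3,1,1,2,3,2)
P² = 72/35
sum k=0..1:
  [0] +1/2 = 1/2
  [1] −1/12 = -1/12
S = 5/12
C² = P²·S² = 5/14 ; C = +0.597614

+0.597614  (= +√(5/14))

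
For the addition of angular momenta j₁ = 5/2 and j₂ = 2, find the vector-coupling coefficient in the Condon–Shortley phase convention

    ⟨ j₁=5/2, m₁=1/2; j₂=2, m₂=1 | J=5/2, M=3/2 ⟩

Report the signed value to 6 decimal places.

−√(6/35) = -0.414039

j₁+j₂−J=2  J+j₁−j₂=3  J−j₁+j₂=2  j₁+j₂+J+1=8
(j₁±m₁, j₂±m₂, J±M) = (3,2,3,1,4,1)
P² = 216/35
sum k=1..2:
  [1] −1/4 = -1/4
  [2] +1/12 = 1/12
S = -1/6
C² = P²·S² = 6/35 ; C = -0.414039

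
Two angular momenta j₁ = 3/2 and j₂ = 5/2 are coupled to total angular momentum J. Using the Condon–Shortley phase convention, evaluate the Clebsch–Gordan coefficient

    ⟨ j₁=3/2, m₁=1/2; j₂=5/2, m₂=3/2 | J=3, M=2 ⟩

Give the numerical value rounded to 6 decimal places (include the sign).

j₁+j₂−J=1  J+j₁−j₂=2  J−j₁+j₂=4  j₁+j₂+J+1=8
(j₁±m₁, j₂±m₂, J±M) = (2,1,4,1,5,1)
P² = 48
sum k=0..1:
  [0] +1/24 = 1/24
  [1] −1/12 = -1/12
S = -1/24
C² = P²·S² = 1/12 ; C = -0.288675

-0.288675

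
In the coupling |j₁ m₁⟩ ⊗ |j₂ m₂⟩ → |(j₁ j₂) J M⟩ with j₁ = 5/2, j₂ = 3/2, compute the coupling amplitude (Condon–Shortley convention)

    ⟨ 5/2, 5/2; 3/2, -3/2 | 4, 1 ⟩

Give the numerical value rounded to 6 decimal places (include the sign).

+√(1/56) ≈ +0.133631

triangle: 0!×5!×3!/9! = 720/362880
(j±m)!: 5!×0!×0!×3!×5!×3! = 518400
prefactor² = (2J+1)×Δ×N² = 64800/7
  k=0: +1/(0!×0!×0!×0!×5!×3!) = 1/720
Σ = 1/720  ⇒  CG² = 64800/7×1/720² = 1/56
CG = +√(1/56) = +0.133631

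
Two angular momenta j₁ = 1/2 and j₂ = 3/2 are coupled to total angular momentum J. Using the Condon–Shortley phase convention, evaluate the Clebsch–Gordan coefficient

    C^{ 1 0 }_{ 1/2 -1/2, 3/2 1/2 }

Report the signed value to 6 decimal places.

√[3·1!0!2!/4! · 0!1!2!1!1!1!] = √(1/2)
  +(−1)^1/∏(1,0,0,1,0,1)! = -1  (running -1)
⟨..|..⟩ = √(1/2)·(-1) = -0.707107

−√(1/2) = -0.707107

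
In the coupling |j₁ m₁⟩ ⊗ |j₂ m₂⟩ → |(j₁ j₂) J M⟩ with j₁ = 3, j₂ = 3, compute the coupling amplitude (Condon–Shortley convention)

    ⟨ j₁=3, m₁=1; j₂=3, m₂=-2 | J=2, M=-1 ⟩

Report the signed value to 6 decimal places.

−√(5/28) ≈ -0.422577

√[5·4!2!2!/9! · 4!2!1!5!1!3!] = √(320/7)
  +(−1)^0/∏(0,4,2,1,0,1)! = 1/48  (running 1/48)
  +(−1)^1/∏(1,3,1,0,1,2)! = -1/12  (running -1/16)
⟨..|..⟩ = √(320/7)·(-1/16) = -0.422577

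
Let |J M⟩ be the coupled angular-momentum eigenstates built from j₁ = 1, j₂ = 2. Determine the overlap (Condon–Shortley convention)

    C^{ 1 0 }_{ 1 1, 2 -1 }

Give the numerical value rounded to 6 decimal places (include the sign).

triangle: 2!*0!*2!/5! = 4/120
(j±m)!: 2!*0!*1!*3!*1!*1! = 12
prefactor² = (2J+1)*Δ*N² = 6/5
  k=0: +1/(0!*2!*0!*1!*0!*1!) = 1/2
Σ = 1/2  ⇒  CG² = 6/5*1/2² = 3/10
CG = +√(3/10) = +0.547723

+√(3/10) = +0.547723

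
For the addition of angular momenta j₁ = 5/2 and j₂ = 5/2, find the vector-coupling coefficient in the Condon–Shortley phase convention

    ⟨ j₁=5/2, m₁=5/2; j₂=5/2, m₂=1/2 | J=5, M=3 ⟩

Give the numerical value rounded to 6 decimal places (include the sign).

j₁+j₂−J=0  J+j₁−j₂=5  J−j₁+j₂=5  j₁+j₂+J+1=11
(j₁±m₁, j₂±m₂, J±M) = (5,0,3,2,8,2)
P² = 460800
sum k=0..0:
  [0] +1/1440 = 1/1440
S = 1/1440
C² = P²·S² = 2/9 ; C = +0.471405

+0.471405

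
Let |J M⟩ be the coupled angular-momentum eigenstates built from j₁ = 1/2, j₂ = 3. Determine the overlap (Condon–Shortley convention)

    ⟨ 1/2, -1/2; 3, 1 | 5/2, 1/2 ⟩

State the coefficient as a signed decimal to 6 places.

triangle: 1!*0!*5!/7! = 120/5040
(j±m)!: 0!*1!*4!*2!*3!*2! = 576
prefactor² = (2J+1)*Δ*N² = 576/7
  k=1: −1/(1!*0!*0!*3!*0!*2!) = -1/12
Σ = -1/12  ⇒  CG² = 576/7*(-1/12)² = 4/7
CG = −√(4/7) = -0.755929

−√(4/7) = -0.755929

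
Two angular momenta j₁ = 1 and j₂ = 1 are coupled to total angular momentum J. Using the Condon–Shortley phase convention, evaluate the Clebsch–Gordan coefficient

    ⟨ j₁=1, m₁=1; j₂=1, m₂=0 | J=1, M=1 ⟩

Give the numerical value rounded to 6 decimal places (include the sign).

triangle: 1!*1!*1!/4! = 1/24
(j±m)!: 2!*0!*1!*1!*2!*0! = 4
prefactor² = (2J+1)*Δ*N² = 1/2
  k=0: +1/(0!*1!*0!*1!*1!*0!) = 1
Σ = 1  ⇒  CG² = 1/2*1² = 1/2
CG = +√(1/2) = +0.707107

+0.707107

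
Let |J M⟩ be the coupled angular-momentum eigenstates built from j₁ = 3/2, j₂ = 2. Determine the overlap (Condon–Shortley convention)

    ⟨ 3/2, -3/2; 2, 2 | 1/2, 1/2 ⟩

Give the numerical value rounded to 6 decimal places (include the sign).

-0.632456  (= −√(2/5))

j₁+j₂−J=3  J+j₁−j₂=0  J−j₁+j₂=1  j₁+j₂+J+1=5
(j₁±m₁, j₂±m₂, J±M) = (0,3,4,0,1,0)
P² = 72/5
sum k=3..3:
  [3] −1/6 = -1/6
S = -1/6
C² = P²·S² = 2/5 ; C = -0.632456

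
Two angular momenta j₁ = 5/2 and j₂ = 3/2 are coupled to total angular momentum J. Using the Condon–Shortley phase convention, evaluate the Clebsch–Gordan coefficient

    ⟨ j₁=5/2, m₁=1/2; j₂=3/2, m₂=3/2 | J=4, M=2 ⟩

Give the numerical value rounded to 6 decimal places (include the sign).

j₁+j₂−J=0  J+j₁−j₂=5  J−j₁+j₂=3  j₁+j₂+J+1=9
(j₁±m₁, j₂±m₂, J±M) = (3,2,3,0,6,2)
P² = 12960/7
sum k=0..0:
  [0] +1/72 = 1/72
S = 1/72
C² = P²·S² = 5/14 ; C = +0.597614

+0.597614  (= +√(5/14))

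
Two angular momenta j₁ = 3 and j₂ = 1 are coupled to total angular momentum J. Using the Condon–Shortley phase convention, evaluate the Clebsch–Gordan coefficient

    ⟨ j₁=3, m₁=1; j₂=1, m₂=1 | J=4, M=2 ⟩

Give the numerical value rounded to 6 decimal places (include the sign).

j₁+j₂−J=0  J+j₁−j₂=6  J−j₁+j₂=2  j₁+j₂+J+1=9
(j₁±m₁, j₂±m₂, J±M) = (4,2,2,0,6,2)
P² = 34560/7
sum k=0..0:
  [0] +1/96 = 1/96
S = 1/96
C² = P²·S² = 15/28 ; C = +0.731925

+√(15/28) = +0.731925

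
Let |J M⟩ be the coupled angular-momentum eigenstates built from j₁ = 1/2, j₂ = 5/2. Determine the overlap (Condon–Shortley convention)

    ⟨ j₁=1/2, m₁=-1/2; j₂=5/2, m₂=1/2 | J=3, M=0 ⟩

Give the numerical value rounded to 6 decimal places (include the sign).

+0.707107

triangle: 0!·1!·5!/7! = 120/5040
(j±m)!: 0!·1!·3!·2!·3!·3! = 432
prefactor² = (2J+1)·Δ·N² = 72
  k=0: +1/(0!·0!·1!·3!·0!·2!) = 1/12
Σ = 1/12  ⇒  CG² = 72·1/12² = 1/2
CG = +√(1/2) = +0.707107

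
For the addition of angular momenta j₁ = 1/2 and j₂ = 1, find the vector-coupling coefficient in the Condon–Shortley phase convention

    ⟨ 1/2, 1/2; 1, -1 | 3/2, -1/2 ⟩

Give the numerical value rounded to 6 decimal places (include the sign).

+0.577350  (= +√(1/3))

triangle: 0!×1!×2!/4! = 2/24
(j±m)!: 1!×0!×0!×2!×1!×2! = 4
prefactor² = (2J+1)×Δ×N² = 4/3
  k=0: +1/(0!×0!×0!×0!×1!×2!) = 1/2
Σ = 1/2  ⇒  CG² = 4/3×1/2² = 1/3
CG = +√(1/3) = +0.577350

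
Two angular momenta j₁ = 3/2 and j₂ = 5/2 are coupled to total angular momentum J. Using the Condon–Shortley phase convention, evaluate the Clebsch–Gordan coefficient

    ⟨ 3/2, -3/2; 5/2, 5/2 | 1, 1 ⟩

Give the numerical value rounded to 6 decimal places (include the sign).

-0.707107

j₁+j₂−J=3  J+j₁−j₂=0  J−j₁+j₂=2  j₁+j₂+J+1=6
(j₁±m₁, j₂±m₂, J±M) = (0,3,5,0,2,0)
P² = 72
sum k=3..3:
  [3] −1/12 = -1/12
S = -1/12
C² = P²·S² = 1/2 ; C = -0.707107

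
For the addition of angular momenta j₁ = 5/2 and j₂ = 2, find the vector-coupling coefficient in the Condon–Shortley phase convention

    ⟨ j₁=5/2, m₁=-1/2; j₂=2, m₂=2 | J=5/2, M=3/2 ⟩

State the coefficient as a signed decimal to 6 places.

+0.621059  (= +√(27/70))

j₁+j₂−J=2  J+j₁−j₂=3  J−j₁+j₂=2  j₁+j₂+J+1=8
(j₁±m₁, j₂±m₂, J±M) = (2,3,4,0,4,1)
P² = 864/35
sum k=2..2:
  [2] +1/8 = 1/8
S = 1/8
C² = P²·S² = 27/70 ; C = +0.621059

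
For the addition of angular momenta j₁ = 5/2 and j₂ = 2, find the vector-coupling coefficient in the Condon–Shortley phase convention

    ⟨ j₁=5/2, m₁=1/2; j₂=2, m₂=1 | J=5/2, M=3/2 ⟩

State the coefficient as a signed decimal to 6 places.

triangle: 2!·3!·2!/8! = 24/40320
(j±m)!: 3!·2!·3!·1!·4!·1! = 1728
prefactor² = (2J+1)·Δ·N² = 216/35
  k=1: −1/(1!·1!·1!·2!·2!·0!) = -1/4
  k=2: +1/(2!·0!·0!·1!·3!·1!) = 1/12
Σ = -1/6  ⇒  CG² = 216/35·(-1/6)² = 6/35
CG = −√(6/35) = -0.414039

−√(6/35) ≈ -0.414039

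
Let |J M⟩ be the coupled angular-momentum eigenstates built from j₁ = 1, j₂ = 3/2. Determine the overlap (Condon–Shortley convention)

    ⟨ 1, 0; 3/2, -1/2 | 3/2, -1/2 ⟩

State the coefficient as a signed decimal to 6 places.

+0.258199

√[4·1!1!2!/5! · 1!1!1!2!1!2!] = √(4/15)
  +(−1)^0/∏(0,1,1,1,0,1)! = 1  (running 1)
  +(−1)^1/∏(1,0,0,0,1,2)! = -1/2  (running 1/2)
⟨..|..⟩ = √(4/15)·(1/2) = +0.258199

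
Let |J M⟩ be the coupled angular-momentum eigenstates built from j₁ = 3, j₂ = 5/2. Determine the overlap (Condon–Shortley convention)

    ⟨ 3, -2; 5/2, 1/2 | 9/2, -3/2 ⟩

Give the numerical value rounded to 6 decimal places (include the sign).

-0.604815  (= −√(169/462))

triangle: 1!×5!×4!/11! = 2880/39916800
(j±m)!: 1!×5!×3!×2!×3!×6! = 6220800
prefactor² = (2J+1)×Δ×N² = 345600/77
  k=0: +1/(0!×1!×5!×3!×0!×1!) = 1/720
  k=1: −1/(1!×0!×4!×2!×1!×2!) = -1/96
Σ = -13/1440  ⇒  CG² = 345600/77×(-13/1440)² = 169/462
CG = −√(169/462) = -0.604815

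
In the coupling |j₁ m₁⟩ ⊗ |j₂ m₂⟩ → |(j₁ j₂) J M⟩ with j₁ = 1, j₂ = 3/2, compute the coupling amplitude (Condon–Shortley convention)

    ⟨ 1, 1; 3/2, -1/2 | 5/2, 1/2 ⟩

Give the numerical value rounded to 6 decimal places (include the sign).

j₁+j₂−J=0  J+j₁−j₂=2  J−j₁+j₂=3  j₁+j₂+J+1=6
(j₁±m₁, j₂±m₂, J±M) = (2,0,1,2,3,2)
P² = 24/5
sum k=0..0:
  [0] +1/4 = 1/4
S = 1/4
C² = P²·S² = 3/10 ; C = +0.547723

+√(3/10) = +0.547723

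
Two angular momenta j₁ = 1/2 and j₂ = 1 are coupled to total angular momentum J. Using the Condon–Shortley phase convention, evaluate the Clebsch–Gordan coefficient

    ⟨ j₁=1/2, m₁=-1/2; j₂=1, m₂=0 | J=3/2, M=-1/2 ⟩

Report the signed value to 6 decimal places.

+√(2/3) ≈ +0.816497

√[4·0!1!2!/4! · 0!1!1!1!1!2!] = √(2/3)
  +(−1)^0/∏(0,0,1,1,0,1)! = 1  (running 1)
⟨..|..⟩ = √(2/3)·(1) = +0.816497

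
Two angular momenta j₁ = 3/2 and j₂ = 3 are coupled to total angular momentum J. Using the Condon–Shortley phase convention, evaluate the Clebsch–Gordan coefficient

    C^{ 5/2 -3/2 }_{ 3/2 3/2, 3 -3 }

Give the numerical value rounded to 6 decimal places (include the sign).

triangle: 2!×1!×4!/8! = 48/40320
(j±m)!: 3!×0!×0!×6!×1!×4! = 103680
prefactor² = (2J+1)×Δ×N² = 5184/7
  k=0: +1/(0!×2!×0!×0!×1!×4!) = 1/48
Σ = 1/48  ⇒  CG² = 5184/7×1/48² = 9/28
CG = +√(9/28) = +0.566947

+√(9/28) ≈ +0.566947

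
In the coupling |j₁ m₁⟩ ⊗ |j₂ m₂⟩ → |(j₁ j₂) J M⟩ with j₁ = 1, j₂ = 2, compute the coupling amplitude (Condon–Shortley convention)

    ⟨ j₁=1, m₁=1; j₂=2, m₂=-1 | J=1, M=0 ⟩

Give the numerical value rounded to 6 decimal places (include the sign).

triangle: 2!·0!·2!/5! = 4/120
(j±m)!: 2!·0!·1!·3!·1!·1! = 12
prefactor² = (2J+1)·Δ·N² = 6/5
  k=0: +1/(0!·2!·0!·1!·0!·1!) = 1/2
Σ = 1/2  ⇒  CG² = 6/5·1/2² = 3/10
CG = +√(3/10) = +0.547723

+√(3/10) = +0.547723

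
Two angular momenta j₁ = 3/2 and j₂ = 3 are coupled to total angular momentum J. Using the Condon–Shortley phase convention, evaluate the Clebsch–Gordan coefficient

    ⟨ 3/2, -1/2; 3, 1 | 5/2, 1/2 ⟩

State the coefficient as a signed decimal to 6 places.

-0.119523  (= −√(1/70))

√[6·2!1!4!/8! · 1!2!4!2!3!2!] = √(288/35)
  +(−1)^1/∏(1,1,1,3,0,1)! = -1/6  (running -1/6)
  +(−1)^2/∏(2,0,0,2,1,2)! = 1/8  (running -1/24)
⟨..|..⟩ = √(288/35)·(-1/24) = -0.119523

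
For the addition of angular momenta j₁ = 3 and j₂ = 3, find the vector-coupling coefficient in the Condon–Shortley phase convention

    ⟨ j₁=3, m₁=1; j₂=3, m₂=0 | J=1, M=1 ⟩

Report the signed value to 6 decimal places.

+0.462910

triangle: 5!·1!·1!/8! = 120/40320
(j±m)!: 4!·2!·3!·3!·2!·0! = 3456
prefactor² = (2J+1)·Δ·N² = 216/7
  k=2: +1/(2!·3!·0!·1!·1!·0!) = 1/12
Σ = 1/12  ⇒  CG² = 216/7·1/12² = 3/14
CG = +√(3/14) = +0.462910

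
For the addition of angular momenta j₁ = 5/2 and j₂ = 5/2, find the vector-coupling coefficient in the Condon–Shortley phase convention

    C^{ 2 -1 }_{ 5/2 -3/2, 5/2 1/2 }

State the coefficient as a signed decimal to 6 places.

√[5·3!2!2!/8! · 1!4!3!2!1!3!] = √(36/7)
  +(−1)^2/∏(2,1,2,1,0,1)! = 1/4  (running 1/4)
  +(−1)^3/∏(3,0,1,0,1,2)! = -1/12  (running 1/6)
⟨..|..⟩ = √(36/7)·(1/6) = +0.377964

+√(1/7) ≈ +0.377964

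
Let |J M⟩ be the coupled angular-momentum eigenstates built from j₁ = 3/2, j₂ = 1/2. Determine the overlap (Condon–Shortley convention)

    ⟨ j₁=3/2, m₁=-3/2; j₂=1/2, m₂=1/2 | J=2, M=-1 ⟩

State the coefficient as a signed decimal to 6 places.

√[5·0!3!1!/5! · 0!3!1!0!1!3!] = √(9)
  +(−1)^0/∏(0,0,3,1,0,0)! = 1/6  (running 1/6)
⟨..|..⟩ = √(9)·(1/6) = +0.500000

+0.500000  (= +√(1/4))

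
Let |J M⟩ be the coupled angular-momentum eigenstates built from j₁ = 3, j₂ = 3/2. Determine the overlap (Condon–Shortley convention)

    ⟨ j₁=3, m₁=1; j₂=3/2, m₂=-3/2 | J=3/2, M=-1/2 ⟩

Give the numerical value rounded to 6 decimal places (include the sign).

+0.338062  (= +√(4/35))

√[4·3!3!0!/7! · 4!2!0!3!1!2!] = √(576/35)
  +(−1)^0/∏(0,3,2,0,1,0)! = 1/12  (running 1/12)
⟨..|..⟩ = √(576/35)·(1/12) = +0.338062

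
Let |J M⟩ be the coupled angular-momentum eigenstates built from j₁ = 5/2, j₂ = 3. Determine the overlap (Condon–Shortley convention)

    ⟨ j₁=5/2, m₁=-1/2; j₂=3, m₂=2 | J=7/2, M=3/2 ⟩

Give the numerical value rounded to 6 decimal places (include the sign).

+√(2/21) = +0.308607

triangle: 2!×3!×4!/10! = 288/3628800
(j±m)!: 2!×3!×5!×1!×5!×2! = 345600
prefactor² = (2J+1)×Δ×N² = 1536/7
  k=1: −1/(1!×1!×2!×4!×1!×0!) = -1/48
  k=2: +1/(2!×0!×1!×3!×2!×1!) = 1/24
Σ = 1/48  ⇒  CG² = 1536/7×1/48² = 2/21
CG = +√(2/21) = +0.308607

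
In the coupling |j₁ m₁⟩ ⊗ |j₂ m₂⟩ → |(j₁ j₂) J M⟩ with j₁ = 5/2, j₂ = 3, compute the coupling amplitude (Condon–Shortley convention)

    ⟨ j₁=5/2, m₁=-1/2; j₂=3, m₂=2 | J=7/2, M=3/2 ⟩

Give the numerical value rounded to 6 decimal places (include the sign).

triangle: 2!·3!·4!/10! = 288/3628800
(j±m)!: 2!·3!·5!·1!·5!·2! = 345600
prefactor² = (2J+1)·Δ·N² = 1536/7
  k=1: −1/(1!·1!·2!·4!·1!·0!) = -1/48
  k=2: +1/(2!·0!·1!·3!·2!·1!) = 1/24
Σ = 1/48  ⇒  CG² = 1536/7·1/48² = 2/21
CG = +√(2/21) = +0.308607

+0.308607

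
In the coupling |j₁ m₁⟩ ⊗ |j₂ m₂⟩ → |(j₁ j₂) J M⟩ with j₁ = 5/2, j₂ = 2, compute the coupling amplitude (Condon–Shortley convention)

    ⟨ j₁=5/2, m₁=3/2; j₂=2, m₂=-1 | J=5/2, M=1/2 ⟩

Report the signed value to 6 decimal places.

triangle: 2!·3!·2!/8! = 24/40320
(j±m)!: 4!·1!·1!·3!·3!·2! = 1728
prefactor² = (2J+1)·Δ·N² = 216/35
  k=0: +1/(0!·2!·1!·1!·2!·1!) = 1/4
  k=1: −1/(1!·1!·0!·0!·3!·2!) = -1/12
Σ = 1/6  ⇒  CG² = 216/35·1/6² = 6/35
CG = +√(6/35) = +0.414039

+√(6/35) = +0.414039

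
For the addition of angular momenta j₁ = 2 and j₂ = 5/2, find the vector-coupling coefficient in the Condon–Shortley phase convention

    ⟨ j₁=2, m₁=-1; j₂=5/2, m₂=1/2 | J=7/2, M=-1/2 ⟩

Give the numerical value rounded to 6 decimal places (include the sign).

triangle: 1!·3!·4!/9! = 144/362880
(j±m)!: 1!·3!·3!·2!·3!·4! = 10368
prefactor² = (2J+1)·Δ·N² = 1152/35
  k=0: +1/(0!·1!·3!·3!·0!·1!) = 1/36
  k=1: −1/(1!·0!·2!·2!·1!·2!) = -1/8
Σ = -7/72  ⇒  CG² = 1152/35·(-7/72)² = 14/45
CG = −√(14/45) = -0.557773

−√(14/45) = -0.557773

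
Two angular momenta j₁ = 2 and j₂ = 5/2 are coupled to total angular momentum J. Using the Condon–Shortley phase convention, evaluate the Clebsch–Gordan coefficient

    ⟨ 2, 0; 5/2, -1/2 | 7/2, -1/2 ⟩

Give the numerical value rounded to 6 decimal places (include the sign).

j₁+j₂−J=1  J+j₁−j₂=3  J−j₁+j₂=4  j₁+j₂+J+1=9
(j₁±m₁, j₂±m₂, J±M) = (2,2,2,3,3,4)
P² = 768/35
sum k=0..1:
  [0] +1/8 = 1/8
  [1] −1/12 = -1/12
S = 1/24
C² = P²·S² = 4/105 ; C = +0.195180

+√(4/105) = +0.195180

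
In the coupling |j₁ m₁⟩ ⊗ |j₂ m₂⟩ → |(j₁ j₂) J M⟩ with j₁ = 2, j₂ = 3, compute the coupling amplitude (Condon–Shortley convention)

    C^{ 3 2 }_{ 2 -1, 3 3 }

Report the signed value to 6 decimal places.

triangle: 2!*2!*4!/9! = 96/362880
(j±m)!: 1!*3!*6!*0!*5!*1! = 518400
prefactor² = (2J+1)*Δ*N² = 960
  k=2: +1/(2!*0!*1!*4!*1!*0!) = 1/48
Σ = 1/48  ⇒  CG² = 960*1/48² = 5/12
CG = +√(5/12) = +0.645497

+√(5/12) = +0.645497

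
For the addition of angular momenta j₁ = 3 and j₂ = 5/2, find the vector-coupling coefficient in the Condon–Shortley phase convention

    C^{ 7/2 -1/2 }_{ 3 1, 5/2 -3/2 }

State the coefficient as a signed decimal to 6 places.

triangle: 2!×4!×3!/10! = 288/3628800
(j±m)!: 4!×2!×1!×4!×3!×4! = 165888
prefactor² = (2J+1)×Δ×N² = 18432/175
  k=0: +1/(0!×2!×2!×1!×2!×2!) = 1/16
  k=1: −1/(1!×1!×1!×0!×3!×3!) = -1/36
Σ = 5/144  ⇒  CG² = 18432/175×5/144² = 8/63
CG = +√(8/63) = +0.356348

+√(8/63) = +0.356348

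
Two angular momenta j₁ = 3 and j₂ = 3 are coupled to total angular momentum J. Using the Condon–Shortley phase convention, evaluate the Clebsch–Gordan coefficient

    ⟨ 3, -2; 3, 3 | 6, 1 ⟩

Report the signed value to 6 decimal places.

triangle: 0!·6!·6!/13! = 518400/6227020800
(j±m)!: 1!·5!·6!·0!·7!·5! = 52254720000
prefactor² = (2J+1)·Δ·N² = 622080000/11
  k=0: +1/(0!·0!·5!·6!·1!·0!) = 1/86400
Σ = 1/86400  ⇒  CG² = 622080000/11·1/86400² = 1/132
CG = +√(1/132) = +0.087039

+√(1/132) ≈ +0.087039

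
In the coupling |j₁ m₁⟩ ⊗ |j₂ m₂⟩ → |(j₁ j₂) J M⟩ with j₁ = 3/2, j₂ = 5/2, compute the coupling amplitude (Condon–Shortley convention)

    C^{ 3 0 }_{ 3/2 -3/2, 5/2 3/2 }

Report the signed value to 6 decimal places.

-0.547723  (= −√(3/10))

triangle: 1!*2!*4!/8! = 48/40320
(j±m)!: 0!*3!*4!*1!*3!*3! = 5184
prefactor² = (2J+1)*Δ*N² = 216/5
  k=1: −1/(1!*0!*2!*3!*0!*1!) = -1/12
Σ = -1/12  ⇒  CG² = 216/5*(-1/12)² = 3/10
CG = −√(3/10) = -0.547723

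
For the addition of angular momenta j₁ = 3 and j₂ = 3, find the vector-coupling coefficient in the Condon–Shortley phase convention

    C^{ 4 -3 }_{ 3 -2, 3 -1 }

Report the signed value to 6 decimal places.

−√(1/11) = -0.301511

triangle: 2!×4!×4!/11! = 1152/39916800
(j±m)!: 1!×5!×2!×4!×1!×7! = 29030400
prefactor² = (2J+1)×Δ×N² = 82944/11
  k=1: −1/(1!×1!×4!×1!×0!×3!) = -1/144
  k=2: +1/(2!×0!×3!×0!×1!×4!) = 1/288
Σ = -1/288  ⇒  CG² = 82944/11×(-1/288)² = 1/11
CG = −√(1/11) = -0.301511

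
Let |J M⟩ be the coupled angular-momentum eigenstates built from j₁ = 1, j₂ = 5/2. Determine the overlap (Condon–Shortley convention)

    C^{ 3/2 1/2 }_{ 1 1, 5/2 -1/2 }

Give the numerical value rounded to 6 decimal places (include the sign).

triangle: 2!×0!×3!/6! = 12/720
(j±m)!: 2!×0!×2!×3!×2!×1! = 48
prefactor² = (2J+1)×Δ×N² = 16/5
  k=0: +1/(0!×2!×0!×2!×0!×1!) = 1/4
Σ = 1/4  ⇒  CG² = 16/5×1/4² = 1/5
CG = +√(1/5) = +0.447214

+√(1/5) ≈ +0.447214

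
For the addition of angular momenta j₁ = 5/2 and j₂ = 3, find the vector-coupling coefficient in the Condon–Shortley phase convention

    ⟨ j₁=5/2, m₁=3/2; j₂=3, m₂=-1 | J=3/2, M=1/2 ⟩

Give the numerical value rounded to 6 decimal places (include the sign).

triangle: 4!·1!·2!/8! = 48/40320
(j±m)!: 4!·1!·2!·4!·2!·1! = 2304
prefactor² = (2J+1)·Δ·N² = 384/35
  k=0: +1/(0!·4!·1!·2!·0!·0!) = 1/48
  k=1: −1/(1!·3!·0!·1!·1!·1!) = -1/6
Σ = -7/48  ⇒  CG² = 384/35·(-7/48)² = 7/30
CG = −√(7/30) = -0.483046

−√(7/30) ≈ -0.483046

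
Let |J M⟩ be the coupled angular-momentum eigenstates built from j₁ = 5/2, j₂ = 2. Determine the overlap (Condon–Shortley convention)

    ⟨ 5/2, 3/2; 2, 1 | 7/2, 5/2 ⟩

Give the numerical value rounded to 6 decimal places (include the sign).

triangle: 1!×4!×3!/9! = 144/362880
(j±m)!: 4!×1!×3!×1!×6!×1! = 103680
prefactor² = (2J+1)×Δ×N² = 2304/7
  k=0: +1/(0!×1!×1!×3!×3!×0!) = 1/36
  k=1: −1/(1!×0!×0!×2!×4!×1!) = -1/48
Σ = 1/144  ⇒  CG² = 2304/7×1/144² = 1/63
CG = +√(1/63) = +0.125988

+√(1/63) ≈ +0.125988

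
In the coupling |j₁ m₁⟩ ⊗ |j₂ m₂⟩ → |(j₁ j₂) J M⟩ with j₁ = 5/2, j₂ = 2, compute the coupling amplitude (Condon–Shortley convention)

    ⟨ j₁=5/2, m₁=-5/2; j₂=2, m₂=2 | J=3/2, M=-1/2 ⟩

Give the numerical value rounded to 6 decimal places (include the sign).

√[4·3!2!1!/7! · 0!5!4!0!1!2!] = √(384/7)
  +(−1)^3/∏(3,0,2,1,0,0)! = -1/12  (running -1/12)
⟨..|..⟩ = √(384/7)·(-1/12) = -0.617213

-0.617213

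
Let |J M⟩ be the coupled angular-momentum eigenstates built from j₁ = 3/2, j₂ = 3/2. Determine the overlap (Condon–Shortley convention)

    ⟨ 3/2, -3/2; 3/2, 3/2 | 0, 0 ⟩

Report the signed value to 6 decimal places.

−√(1/4) ≈ -0.500000

√[1·3!0!0!/4! · 0!3!3!0!0!0!] = √(9)
  +(−1)^3/∏(3,0,0,0,0,0)! = -1/6  (running -1/6)
⟨..|..⟩ = √(9)·(-1/6) = -0.500000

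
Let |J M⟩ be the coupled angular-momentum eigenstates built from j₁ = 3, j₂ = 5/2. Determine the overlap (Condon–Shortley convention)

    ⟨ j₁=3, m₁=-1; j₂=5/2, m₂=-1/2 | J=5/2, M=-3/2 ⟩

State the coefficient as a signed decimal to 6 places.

+0.169031  (= +√(1/35))

√[6·3!3!2!/9! · 2!4!2!3!1!4!] = √(576/35)
  +(−1)^1/∏(1,2,3,1,0,1)! = -1/12  (running -1/12)
  +(−1)^2/∏(2,1,2,0,1,2)! = 1/8  (running 1/24)
⟨..|..⟩ = √(576/35)·(1/24) = +0.169031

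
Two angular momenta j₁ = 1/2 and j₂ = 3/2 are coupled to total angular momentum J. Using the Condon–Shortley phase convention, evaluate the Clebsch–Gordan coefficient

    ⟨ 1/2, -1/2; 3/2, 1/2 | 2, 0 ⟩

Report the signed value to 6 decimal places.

+√(1/2) = +0.707107

j₁+j₂−J=0  J+j₁−j₂=1  J−j₁+j₂=3  j₁+j₂+J+1=5
(j₁±m₁, j₂±m₂, J±M) = (0,1,2,1,2,2)
P² = 2
sum k=0..0:
  [0] +1/2 = 1/2
S = 1/2
C² = P²·S² = 1/2 ; C = +0.707107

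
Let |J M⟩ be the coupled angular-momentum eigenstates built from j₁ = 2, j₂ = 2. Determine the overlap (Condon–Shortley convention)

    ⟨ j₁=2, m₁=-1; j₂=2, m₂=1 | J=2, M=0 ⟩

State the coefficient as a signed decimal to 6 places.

+0.267261

j₁+j₂−J=2  J+j₁−j₂=2  J−j₁+j₂=2  j₁+j₂+J+1=7
(j₁±m₁, j₂±m₂, J±M) = (1,3,3,1,2,2)
P² = 8/7
sum k=1..2:
  [1] −1/4 = -1/4
  [2] +1/2 = 1/2
S = 1/4
C² = P²·S² = 1/14 ; C = +0.267261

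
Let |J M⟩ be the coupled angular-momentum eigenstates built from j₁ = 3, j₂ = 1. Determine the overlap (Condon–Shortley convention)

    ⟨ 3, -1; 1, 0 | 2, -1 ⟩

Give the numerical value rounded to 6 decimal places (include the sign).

j₁+j₂−J=2  J+j₁−j₂=4  J−j₁+j₂=0  j₁+j₂+J+1=7
(j₁±m₁, j₂±m₂, J±M) = (2,4,1,1,1,3)
P² = 96/7
sum k=1..1:
  [1] −1/6 = -1/6
S = -1/6
C² = P²·S² = 8/21 ; C = -0.617213

-0.617213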